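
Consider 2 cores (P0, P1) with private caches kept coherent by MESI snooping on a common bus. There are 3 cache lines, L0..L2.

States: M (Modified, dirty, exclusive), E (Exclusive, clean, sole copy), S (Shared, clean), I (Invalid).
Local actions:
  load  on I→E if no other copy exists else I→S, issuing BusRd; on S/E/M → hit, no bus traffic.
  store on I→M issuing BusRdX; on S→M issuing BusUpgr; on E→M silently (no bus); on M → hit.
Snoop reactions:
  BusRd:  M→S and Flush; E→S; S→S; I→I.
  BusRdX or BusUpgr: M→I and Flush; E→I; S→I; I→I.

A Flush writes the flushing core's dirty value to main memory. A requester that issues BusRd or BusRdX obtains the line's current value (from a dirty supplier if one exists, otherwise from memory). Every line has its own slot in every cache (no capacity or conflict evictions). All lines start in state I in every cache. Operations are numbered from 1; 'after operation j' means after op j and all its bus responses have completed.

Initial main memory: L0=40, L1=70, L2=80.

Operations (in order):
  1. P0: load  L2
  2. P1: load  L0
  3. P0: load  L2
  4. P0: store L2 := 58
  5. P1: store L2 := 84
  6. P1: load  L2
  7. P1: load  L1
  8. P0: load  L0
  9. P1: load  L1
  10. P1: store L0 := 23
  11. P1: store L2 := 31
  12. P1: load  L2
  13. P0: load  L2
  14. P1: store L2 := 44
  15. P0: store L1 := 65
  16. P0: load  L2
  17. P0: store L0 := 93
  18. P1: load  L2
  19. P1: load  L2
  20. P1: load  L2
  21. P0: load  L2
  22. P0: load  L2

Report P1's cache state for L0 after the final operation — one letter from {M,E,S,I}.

state = I

step 1: P0: load  L2  ⟶  EI  (L2)  txn=BusRd  M[L2]=80
step 2: P1: load  L0  ⟶  IE  (L0)  txn=BusRd  M[L0]=40
step 3: P0: load  L2  ⟶  EI  (L2)  txn=∅  M[L2]=80
step 4: P0: store L2 := 58  ⟶  MI  (L2)  txn=∅  M[L2]=80
step 5: P1: store L2 := 84  ⟶  IM  (L2)  txn=BusRdX+Flush  M[L2]=58
step 6: P1: load  L2  ⟶  IM  (L2)  txn=∅  M[L2]=58
step 7: P1: load  L1  ⟶  IE  (L1)  txn=BusRd  M[L1]=70
step 8: P0: load  L0  ⟶  SS  (L0)  txn=BusRd  M[L0]=40
step 9: P1: load  L1  ⟶  IE  (L1)  txn=∅  M[L1]=70
step 10: P1: store L0 := 23  ⟶  IM  (L0)  txn=BusUpgr  M[L0]=40
step 11: P1: store L2 := 31  ⟶  IM  (L2)  txn=∅  M[L2]=58
step 12: P1: load  L2  ⟶  IM  (L2)  txn=∅  M[L2]=58
step 13: P0: load  L2  ⟶  SS  (L2)  txn=BusRd+Flush  M[L2]=31
step 14: P1: store L2 := 44  ⟶  IM  (L2)  txn=BusUpgr  M[L2]=31
step 15: P0: store L1 := 65  ⟶  MI  (L1)  txn=BusRdX  M[L1]=70
step 16: P0: load  L2  ⟶  SS  (L2)  txn=BusRd+Flush  M[L2]=44
step 17: P0: store L0 := 93  ⟶  MI  (L0)  txn=BusRdX+Flush  M[L0]=23
step 18: P1: load  L2  ⟶  SS  (L2)  txn=∅  M[L2]=44
step 19: P1: load  L2  ⟶  SS  (L2)  txn=∅  M[L2]=44
step 20: P1: load  L2  ⟶  SS  (L2)  txn=∅  M[L2]=44
step 21: P0: load  L2  ⟶  SS  (L2)  txn=∅  M[L2]=44
step 22: P0: load  L2  ⟶  SS  (L2)  txn=∅  M[L2]=44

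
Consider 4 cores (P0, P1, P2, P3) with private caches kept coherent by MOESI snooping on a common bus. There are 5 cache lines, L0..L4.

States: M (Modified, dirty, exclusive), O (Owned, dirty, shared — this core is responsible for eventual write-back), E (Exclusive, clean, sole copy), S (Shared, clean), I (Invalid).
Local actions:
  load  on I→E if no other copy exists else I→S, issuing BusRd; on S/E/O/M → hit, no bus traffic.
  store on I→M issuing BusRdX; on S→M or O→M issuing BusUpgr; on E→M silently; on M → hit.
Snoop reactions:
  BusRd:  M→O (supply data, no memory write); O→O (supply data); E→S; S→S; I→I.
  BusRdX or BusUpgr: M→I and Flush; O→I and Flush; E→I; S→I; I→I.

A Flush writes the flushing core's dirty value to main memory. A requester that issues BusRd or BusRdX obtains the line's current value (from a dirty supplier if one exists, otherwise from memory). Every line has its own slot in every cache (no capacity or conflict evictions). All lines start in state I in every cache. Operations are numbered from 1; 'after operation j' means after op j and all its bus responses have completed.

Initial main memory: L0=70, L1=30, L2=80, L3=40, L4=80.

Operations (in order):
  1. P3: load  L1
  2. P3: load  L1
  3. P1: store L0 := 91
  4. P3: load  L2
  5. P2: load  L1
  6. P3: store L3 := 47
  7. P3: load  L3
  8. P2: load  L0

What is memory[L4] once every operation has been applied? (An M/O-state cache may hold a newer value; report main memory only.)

[1] P3: load  L1 | P0:I, P1:I, P2:I, P3:E(30) | bus: BusRd
[2] P3: load  L1 | P0:I, P1:I, P2:I, P3:E(30) | bus: none
[3] P1: store L0 := 91 | P0:I, P1:M(91), P2:I, P3:I | bus: BusRdX
[4] P3: load  L2 | P0:I, P1:I, P2:I, P3:E(80) | bus: BusRd
[5] P2: load  L1 | P0:I, P1:I, P2:S(30), P3:S(30) | bus: BusRd
[6] P3: store L3 := 47 | P0:I, P1:I, P2:I, P3:M(47) | bus: BusRdX
[7] P3: load  L3 | P0:I, P1:I, P2:I, P3:M(47) | bus: none
[8] P2: load  L0 | P0:I, P1:O(91), P2:S(91), P3:I | bus: BusRd

memory[L4] = 80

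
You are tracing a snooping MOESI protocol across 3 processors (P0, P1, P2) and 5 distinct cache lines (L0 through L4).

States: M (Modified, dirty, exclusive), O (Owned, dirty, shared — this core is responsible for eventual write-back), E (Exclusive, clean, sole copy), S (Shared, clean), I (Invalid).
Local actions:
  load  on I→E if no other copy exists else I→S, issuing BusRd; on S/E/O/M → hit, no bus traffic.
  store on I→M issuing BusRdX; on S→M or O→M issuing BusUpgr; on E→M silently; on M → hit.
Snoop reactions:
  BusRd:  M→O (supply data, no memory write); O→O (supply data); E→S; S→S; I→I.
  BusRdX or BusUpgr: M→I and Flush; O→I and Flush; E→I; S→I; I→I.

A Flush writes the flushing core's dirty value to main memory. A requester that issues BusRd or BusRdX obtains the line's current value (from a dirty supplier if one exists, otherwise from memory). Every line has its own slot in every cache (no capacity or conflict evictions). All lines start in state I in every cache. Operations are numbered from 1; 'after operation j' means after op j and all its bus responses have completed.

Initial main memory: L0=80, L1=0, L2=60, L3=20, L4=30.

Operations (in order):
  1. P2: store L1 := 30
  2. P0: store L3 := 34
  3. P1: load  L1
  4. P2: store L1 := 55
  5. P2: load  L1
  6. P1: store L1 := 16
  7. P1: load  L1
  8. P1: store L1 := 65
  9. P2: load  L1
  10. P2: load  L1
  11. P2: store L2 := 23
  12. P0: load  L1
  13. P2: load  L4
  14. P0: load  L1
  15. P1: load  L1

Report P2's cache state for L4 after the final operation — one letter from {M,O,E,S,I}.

state = E

step 1: P2: store L1 := 30  ⟶  IIM  (L1)  txn=BusRdX  M[L1]=0
step 2: P0: store L3 := 34  ⟶  MII  (L3)  txn=BusRdX  M[L3]=20
step 3: P1: load  L1  ⟶  ISO  (L1)  txn=BusRd  M[L1]=0
step 4: P2: store L1 := 55  ⟶  IIM  (L1)  txn=BusUpgr  M[L1]=0
step 5: P2: load  L1  ⟶  IIM  (L1)  txn=∅  M[L1]=0
step 6: P1: store L1 := 16  ⟶  IMI  (L1)  txn=BusRdX+Flush  M[L1]=55
step 7: P1: load  L1  ⟶  IMI  (L1)  txn=∅  M[L1]=55
step 8: P1: store L1 := 65  ⟶  IMI  (L1)  txn=∅  M[L1]=55
step 9: P2: load  L1  ⟶  IOS  (L1)  txn=BusRd  M[L1]=55
step 10: P2: load  L1  ⟶  IOS  (L1)  txn=∅  M[L1]=55
step 11: P2: store L2 := 23  ⟶  IIM  (L2)  txn=BusRdX  M[L2]=60
step 12: P0: load  L1  ⟶  SOS  (L1)  txn=BusRd  M[L1]=55
step 13: P2: load  L4  ⟶  IIE  (L4)  txn=BusRd  M[L4]=30
step 14: P0: load  L1  ⟶  SOS  (L1)  txn=∅  M[L1]=55
step 15: P1: load  L1  ⟶  SOS  (L1)  txn=∅  M[L1]=55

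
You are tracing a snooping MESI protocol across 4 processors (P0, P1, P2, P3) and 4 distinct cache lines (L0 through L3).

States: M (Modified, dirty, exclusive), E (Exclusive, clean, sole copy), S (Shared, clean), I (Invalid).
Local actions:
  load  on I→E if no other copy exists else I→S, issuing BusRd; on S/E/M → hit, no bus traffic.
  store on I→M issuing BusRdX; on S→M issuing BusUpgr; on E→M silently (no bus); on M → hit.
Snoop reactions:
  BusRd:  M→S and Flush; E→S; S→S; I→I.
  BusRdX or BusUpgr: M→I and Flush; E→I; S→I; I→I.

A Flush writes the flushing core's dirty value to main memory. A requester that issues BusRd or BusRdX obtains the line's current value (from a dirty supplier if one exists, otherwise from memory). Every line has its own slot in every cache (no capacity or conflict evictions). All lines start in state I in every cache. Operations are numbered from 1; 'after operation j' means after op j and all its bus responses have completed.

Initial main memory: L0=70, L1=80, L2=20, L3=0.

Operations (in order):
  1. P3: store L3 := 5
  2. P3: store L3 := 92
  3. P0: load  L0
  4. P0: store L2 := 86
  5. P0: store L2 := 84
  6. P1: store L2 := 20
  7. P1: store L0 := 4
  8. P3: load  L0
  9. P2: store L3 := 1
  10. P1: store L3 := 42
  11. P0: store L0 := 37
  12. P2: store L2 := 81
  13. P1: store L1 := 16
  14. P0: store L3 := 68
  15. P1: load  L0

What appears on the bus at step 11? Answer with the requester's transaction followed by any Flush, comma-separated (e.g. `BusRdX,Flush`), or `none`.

[1] P3: store L3 := 5 | P0:I, P1:I, P2:I, P3:M(5) | bus: BusRdX
[2] P3: store L3 := 92 | P0:I, P1:I, P2:I, P3:M(92) | bus: none
[3] P0: load  L0 | P0:E(70), P1:I, P2:I, P3:I | bus: BusRd
[4] P0: store L2 := 86 | P0:M(86), P1:I, P2:I, P3:I | bus: BusRdX
[5] P0: store L2 := 84 | P0:M(84), P1:I, P2:I, P3:I | bus: none
[6] P1: store L2 := 20 | P0:I, P1:M(20), P2:I, P3:I | bus: BusRdX,Flush
[7] P1: store L0 := 4 | P0:I, P1:M(4), P2:I, P3:I | bus: BusRdX
[8] P3: load  L0 | P0:I, P1:S(4), P2:I, P3:S(4) | bus: BusRd,Flush
[9] P2: store L3 := 1 | P0:I, P1:I, P2:M(1), P3:I | bus: BusRdX,Flush
[10] P1: store L3 := 42 | P0:I, P1:M(42), P2:I, P3:I | bus: BusRdX,Flush
[11] P0: store L0 := 37 | P0:M(37), P1:I, P2:I, P3:I | bus: BusRdX
[12] P2: store L2 := 81 | P0:I, P1:I, P2:M(81), P3:I | bus: BusRdX,Flush
[13] P1: store L1 := 16 | P0:I, P1:M(16), P2:I, P3:I | bus: BusRdX
[14] P0: store L3 := 68 | P0:M(68), P1:I, P2:I, P3:I | bus: BusRdX,Flush
[15] P1: load  L0 | P0:S(37), P1:S(37), P2:I, P3:I | bus: BusRd,Flush

bus = BusRdX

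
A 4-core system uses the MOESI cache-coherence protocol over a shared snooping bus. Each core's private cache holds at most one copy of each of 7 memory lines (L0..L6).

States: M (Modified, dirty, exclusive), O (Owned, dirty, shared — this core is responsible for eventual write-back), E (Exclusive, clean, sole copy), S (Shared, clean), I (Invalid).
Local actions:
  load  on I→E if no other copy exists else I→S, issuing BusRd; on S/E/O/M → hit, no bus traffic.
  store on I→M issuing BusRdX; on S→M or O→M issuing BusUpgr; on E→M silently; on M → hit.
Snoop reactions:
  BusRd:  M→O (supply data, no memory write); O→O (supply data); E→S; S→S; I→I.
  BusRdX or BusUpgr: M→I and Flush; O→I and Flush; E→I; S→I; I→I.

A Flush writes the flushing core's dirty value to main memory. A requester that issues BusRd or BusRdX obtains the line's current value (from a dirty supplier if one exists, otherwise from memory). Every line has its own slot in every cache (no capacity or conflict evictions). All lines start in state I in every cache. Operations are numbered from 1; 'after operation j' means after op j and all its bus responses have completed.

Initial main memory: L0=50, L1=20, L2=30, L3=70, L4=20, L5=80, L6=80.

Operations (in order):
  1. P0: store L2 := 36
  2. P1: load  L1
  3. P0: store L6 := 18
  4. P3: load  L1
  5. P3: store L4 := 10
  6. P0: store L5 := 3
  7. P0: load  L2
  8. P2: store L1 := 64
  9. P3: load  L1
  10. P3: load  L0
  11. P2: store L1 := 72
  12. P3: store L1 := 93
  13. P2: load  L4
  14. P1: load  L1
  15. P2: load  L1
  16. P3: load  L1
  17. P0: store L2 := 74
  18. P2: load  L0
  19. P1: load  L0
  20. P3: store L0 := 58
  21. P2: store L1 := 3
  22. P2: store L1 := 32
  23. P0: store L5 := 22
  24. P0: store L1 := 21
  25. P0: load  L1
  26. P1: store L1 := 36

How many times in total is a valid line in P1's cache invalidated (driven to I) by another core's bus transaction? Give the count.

invalidations = 3

step 1: P0: store L2 := 36  ⟶  MIII  (L2)  txn=BusRdX  M[L2]=30
step 2: P1: load  L1  ⟶  IEII  (L1)  txn=BusRd  M[L1]=20
step 3: P0: store L6 := 18  ⟶  MIII  (L6)  txn=BusRdX  M[L6]=80
step 4: P3: load  L1  ⟶  ISIS  (L1)  txn=BusRd  M[L1]=20
step 5: P3: store L4 := 10  ⟶  IIIM  (L4)  txn=BusRdX  M[L4]=20
step 6: P0: store L5 := 3  ⟶  MIII  (L5)  txn=BusRdX  M[L5]=80
step 7: P0: load  L2  ⟶  MIII  (L2)  txn=∅  M[L2]=30
step 8: P2: store L1 := 64  ⟶  IIMI  (L1)  txn=BusRdX  M[L1]=20
step 9: P3: load  L1  ⟶  IIOS  (L1)  txn=BusRd  M[L1]=20
step 10: P3: load  L0  ⟶  IIIE  (L0)  txn=BusRd  M[L0]=50
step 11: P2: store L1 := 72  ⟶  IIMI  (L1)  txn=BusUpgr  M[L1]=20
step 12: P3: store L1 := 93  ⟶  IIIM  (L1)  txn=BusRdX+Flush  M[L1]=72
step 13: P2: load  L4  ⟶  IISO  (L4)  txn=BusRd  M[L4]=20
step 14: P1: load  L1  ⟶  ISIO  (L1)  txn=BusRd  M[L1]=72
step 15: P2: load  L1  ⟶  ISSO  (L1)  txn=BusRd  M[L1]=72
step 16: P3: load  L1  ⟶  ISSO  (L1)  txn=∅  M[L1]=72
step 17: P0: store L2 := 74  ⟶  MIII  (L2)  txn=∅  M[L2]=30
step 18: P2: load  L0  ⟶  IISS  (L0)  txn=BusRd  M[L0]=50
step 19: P1: load  L0  ⟶  ISSS  (L0)  txn=BusRd  M[L0]=50
step 20: P3: store L0 := 58  ⟶  IIIM  (L0)  txn=BusUpgr  M[L0]=50
step 21: P2: store L1 := 3  ⟶  IIMI  (L1)  txn=BusUpgr+Flush  M[L1]=93
step 22: P2: store L1 := 32  ⟶  IIMI  (L1)  txn=∅  M[L1]=93
step 23: P0: store L5 := 22  ⟶  MIII  (L5)  txn=∅  M[L5]=80
step 24: P0: store L1 := 21  ⟶  MIII  (L1)  txn=BusRdX+Flush  M[L1]=32
step 25: P0: load  L1  ⟶  MIII  (L1)  txn=∅  M[L1]=32
step 26: P1: store L1 := 36  ⟶  IMII  (L1)  txn=BusRdX+Flush  M[L1]=21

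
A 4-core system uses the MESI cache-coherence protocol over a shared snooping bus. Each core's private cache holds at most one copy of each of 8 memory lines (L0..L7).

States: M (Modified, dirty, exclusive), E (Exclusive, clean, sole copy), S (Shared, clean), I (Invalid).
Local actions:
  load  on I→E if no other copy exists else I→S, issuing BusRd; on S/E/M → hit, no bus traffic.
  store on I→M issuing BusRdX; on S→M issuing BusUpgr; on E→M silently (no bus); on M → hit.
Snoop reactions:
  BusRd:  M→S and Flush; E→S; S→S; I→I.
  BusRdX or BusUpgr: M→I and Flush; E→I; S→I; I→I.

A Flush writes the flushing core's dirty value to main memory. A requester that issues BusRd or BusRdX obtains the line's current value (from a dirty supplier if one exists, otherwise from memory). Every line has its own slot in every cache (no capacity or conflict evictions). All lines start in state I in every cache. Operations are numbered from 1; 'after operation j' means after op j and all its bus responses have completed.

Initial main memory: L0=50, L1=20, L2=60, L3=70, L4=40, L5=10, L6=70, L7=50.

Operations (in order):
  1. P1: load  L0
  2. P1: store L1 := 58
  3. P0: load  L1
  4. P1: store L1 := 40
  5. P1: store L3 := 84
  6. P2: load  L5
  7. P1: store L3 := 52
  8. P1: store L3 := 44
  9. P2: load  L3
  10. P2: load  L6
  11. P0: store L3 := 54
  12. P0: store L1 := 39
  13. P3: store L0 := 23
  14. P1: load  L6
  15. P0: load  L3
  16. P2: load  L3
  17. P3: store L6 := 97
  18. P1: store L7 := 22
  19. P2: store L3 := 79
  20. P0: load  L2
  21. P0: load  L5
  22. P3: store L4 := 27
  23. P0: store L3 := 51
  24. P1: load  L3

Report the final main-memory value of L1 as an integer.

1. P1: load  L0  bus=[BusRd]  L0: P0=I P1=E P2=I P3=I  mem[L0]=50
2. P1: store L1 := 58  bus=[BusRdX]  L1: P0=I P1=M P2=I P3=I  mem[L1]=20
3. P0: load  L1  bus=[BusRd,Flush]  L1: P0=S P1=S P2=I P3=I  mem[L1]=58
4. P1: store L1 := 40  bus=[BusUpgr]  L1: P0=I P1=M P2=I P3=I  mem[L1]=58
5. P1: store L3 := 84  bus=[BusRdX]  L3: P0=I P1=M P2=I P3=I  mem[L3]=70
6. P2: load  L5  bus=[BusRd]  L5: P0=I P1=I P2=E P3=I  mem[L5]=10
7. P1: store L3 := 52  bus=[-]  L3: P0=I P1=M P2=I P3=I  mem[L3]=70
8. P1: store L3 := 44  bus=[-]  L3: P0=I P1=M P2=I P3=I  mem[L3]=70
9. P2: load  L3  bus=[BusRd,Flush]  L3: P0=I P1=S P2=S P3=I  mem[L3]=44
10. P2: load  L6  bus=[BusRd]  L6: P0=I P1=I P2=E P3=I  mem[L6]=70
11. P0: store L3 := 54  bus=[BusRdX]  L3: P0=M P1=I P2=I P3=I  mem[L3]=44
12. P0: store L1 := 39  bus=[BusRdX,Flush]  L1: P0=M P1=I P2=I P3=I  mem[L1]=40
13. P3: store L0 := 23  bus=[BusRdX]  L0: P0=I P1=I P2=I P3=M  mem[L0]=50
14. P1: load  L6  bus=[BusRd]  L6: P0=I P1=S P2=S P3=I  mem[L6]=70
15. P0: load  L3  bus=[-]  L3: P0=M P1=I P2=I P3=I  mem[L3]=44
16. P2: load  L3  bus=[BusRd,Flush]  L3: P0=S P1=I P2=S P3=I  mem[L3]=54
17. P3: store L6 := 97  bus=[BusRdX]  L6: P0=I P1=I P2=I P3=M  mem[L6]=70
18. P1: store L7 := 22  bus=[BusRdX]  L7: P0=I P1=M P2=I P3=I  mem[L7]=50
19. P2: store L3 := 79  bus=[BusUpgr]  L3: P0=I P1=I P2=M P3=I  mem[L3]=54
20. P0: load  L2  bus=[BusRd]  L2: P0=E P1=I P2=I P3=I  mem[L2]=60
21. P0: load  L5  bus=[BusRd]  L5: P0=S P1=I P2=S P3=I  mem[L5]=10
22. P3: store L4 := 27  bus=[BusRdX]  L4: P0=I P1=I P2=I P3=M  mem[L4]=40
23. P0: store L3 := 51  bus=[BusRdX,Flush]  L3: P0=M P1=I P2=I P3=I  mem[L3]=79
24. P1: load  L3  bus=[BusRd,Flush]  L3: P0=S P1=S P2=I P3=I  mem[L3]=51

memory[L1] = 40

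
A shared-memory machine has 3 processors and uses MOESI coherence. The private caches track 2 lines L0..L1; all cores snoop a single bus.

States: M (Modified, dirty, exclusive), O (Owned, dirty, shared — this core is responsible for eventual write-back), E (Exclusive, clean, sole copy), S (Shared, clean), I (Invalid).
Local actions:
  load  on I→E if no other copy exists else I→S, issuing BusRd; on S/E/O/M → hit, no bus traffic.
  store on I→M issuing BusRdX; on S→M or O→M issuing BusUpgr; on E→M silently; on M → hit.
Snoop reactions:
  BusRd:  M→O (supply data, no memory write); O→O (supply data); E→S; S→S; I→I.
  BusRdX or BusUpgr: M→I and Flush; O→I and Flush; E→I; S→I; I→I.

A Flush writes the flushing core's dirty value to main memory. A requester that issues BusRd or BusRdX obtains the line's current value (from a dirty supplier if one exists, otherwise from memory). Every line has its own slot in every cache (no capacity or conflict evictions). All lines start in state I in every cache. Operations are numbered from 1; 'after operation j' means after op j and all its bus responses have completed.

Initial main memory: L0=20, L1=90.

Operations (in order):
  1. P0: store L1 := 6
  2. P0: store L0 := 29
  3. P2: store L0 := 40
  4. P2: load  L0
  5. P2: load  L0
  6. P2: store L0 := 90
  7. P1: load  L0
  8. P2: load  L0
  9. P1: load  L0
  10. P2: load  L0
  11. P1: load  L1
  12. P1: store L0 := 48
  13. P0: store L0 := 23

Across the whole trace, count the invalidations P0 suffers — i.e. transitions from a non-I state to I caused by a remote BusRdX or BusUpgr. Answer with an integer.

  op1 P0: store L1 := 6 → M/I/I on L1; bus BusRdX; mem=90
  op2 P0: store L0 := 29 → M/I/I on L0; bus BusRdX; mem=20
  op3 P2: store L0 := 40 → I/I/M on L0; bus BusRdX Flush; mem=29
  op4 P2: load  L0 → I/I/M on L0; bus (none); mem=29
  op5 P2: load  L0 → I/I/M on L0; bus (none); mem=29
  op6 P2: store L0 := 90 → I/I/M on L0; bus (none); mem=29
  op7 P1: load  L0 → I/S/O on L0; bus BusRd; mem=29
  op8 P2: load  L0 → I/S/O on L0; bus (none); mem=29
  op9 P1: load  L0 → I/S/O on L0; bus (none); mem=29
  op10 P2: load  L0 → I/S/O on L0; bus (none); mem=29
  op11 P1: load  L1 → O/S/I on L1; bus BusRd; mem=90
  op12 P1: store L0 := 48 → I/M/I on L0; bus BusUpgr Flush; mem=90
  op13 P0: store L0 := 23 → M/I/I on L0; bus BusRdX Flush; mem=48

invalidations = 1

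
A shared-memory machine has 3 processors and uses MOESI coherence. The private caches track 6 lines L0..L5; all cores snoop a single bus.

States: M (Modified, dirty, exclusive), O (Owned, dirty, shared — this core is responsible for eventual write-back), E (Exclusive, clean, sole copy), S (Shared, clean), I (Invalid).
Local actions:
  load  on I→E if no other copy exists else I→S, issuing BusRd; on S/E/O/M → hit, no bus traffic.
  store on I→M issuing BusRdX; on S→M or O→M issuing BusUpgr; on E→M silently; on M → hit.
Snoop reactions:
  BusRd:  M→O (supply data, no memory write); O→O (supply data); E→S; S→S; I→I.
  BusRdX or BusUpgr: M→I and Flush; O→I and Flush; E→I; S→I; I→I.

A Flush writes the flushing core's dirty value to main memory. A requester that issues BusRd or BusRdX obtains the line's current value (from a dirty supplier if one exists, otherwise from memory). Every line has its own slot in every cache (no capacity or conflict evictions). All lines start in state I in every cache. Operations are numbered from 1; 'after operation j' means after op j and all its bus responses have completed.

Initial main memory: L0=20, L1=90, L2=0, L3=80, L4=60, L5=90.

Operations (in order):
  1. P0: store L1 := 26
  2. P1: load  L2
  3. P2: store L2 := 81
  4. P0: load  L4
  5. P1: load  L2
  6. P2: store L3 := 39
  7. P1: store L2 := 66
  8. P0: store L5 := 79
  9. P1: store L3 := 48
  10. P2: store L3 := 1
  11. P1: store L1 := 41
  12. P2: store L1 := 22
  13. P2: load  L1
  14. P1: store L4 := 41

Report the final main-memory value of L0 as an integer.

memory[L0] = 20

1. P0: store L1 := 26  bus=[BusRdX]  L1: P0=M P1=I P2=I  mem[L1]=90
2. P1: load  L2  bus=[BusRd]  L2: P0=I P1=E P2=I  mem[L2]=0
3. P2: store L2 := 81  bus=[BusRdX]  L2: P0=I P1=I P2=M  mem[L2]=0
4. P0: load  L4  bus=[BusRd]  L4: P0=E P1=I P2=I  mem[L4]=60
5. P1: load  L2  bus=[BusRd]  L2: P0=I P1=S P2=O  mem[L2]=0
6. P2: store L3 := 39  bus=[BusRdX]  L3: P0=I P1=I P2=M  mem[L3]=80
7. P1: store L2 := 66  bus=[BusUpgr,Flush]  L2: P0=I P1=M P2=I  mem[L2]=81
8. P0: store L5 := 79  bus=[BusRdX]  L5: P0=M P1=I P2=I  mem[L5]=90
9. P1: store L3 := 48  bus=[BusRdX,Flush]  L3: P0=I P1=M P2=I  mem[L3]=39
10. P2: store L3 := 1  bus=[BusRdX,Flush]  L3: P0=I P1=I P2=M  mem[L3]=48
11. P1: store L1 := 41  bus=[BusRdX,Flush]  L1: P0=I P1=M P2=I  mem[L1]=26
12. P2: store L1 := 22  bus=[BusRdX,Flush]  L1: P0=I P1=I P2=M  mem[L1]=41
13. P2: load  L1  bus=[-]  L1: P0=I P1=I P2=M  mem[L1]=41
14. P1: store L4 := 41  bus=[BusRdX]  L4: P0=I P1=M P2=I  mem[L4]=60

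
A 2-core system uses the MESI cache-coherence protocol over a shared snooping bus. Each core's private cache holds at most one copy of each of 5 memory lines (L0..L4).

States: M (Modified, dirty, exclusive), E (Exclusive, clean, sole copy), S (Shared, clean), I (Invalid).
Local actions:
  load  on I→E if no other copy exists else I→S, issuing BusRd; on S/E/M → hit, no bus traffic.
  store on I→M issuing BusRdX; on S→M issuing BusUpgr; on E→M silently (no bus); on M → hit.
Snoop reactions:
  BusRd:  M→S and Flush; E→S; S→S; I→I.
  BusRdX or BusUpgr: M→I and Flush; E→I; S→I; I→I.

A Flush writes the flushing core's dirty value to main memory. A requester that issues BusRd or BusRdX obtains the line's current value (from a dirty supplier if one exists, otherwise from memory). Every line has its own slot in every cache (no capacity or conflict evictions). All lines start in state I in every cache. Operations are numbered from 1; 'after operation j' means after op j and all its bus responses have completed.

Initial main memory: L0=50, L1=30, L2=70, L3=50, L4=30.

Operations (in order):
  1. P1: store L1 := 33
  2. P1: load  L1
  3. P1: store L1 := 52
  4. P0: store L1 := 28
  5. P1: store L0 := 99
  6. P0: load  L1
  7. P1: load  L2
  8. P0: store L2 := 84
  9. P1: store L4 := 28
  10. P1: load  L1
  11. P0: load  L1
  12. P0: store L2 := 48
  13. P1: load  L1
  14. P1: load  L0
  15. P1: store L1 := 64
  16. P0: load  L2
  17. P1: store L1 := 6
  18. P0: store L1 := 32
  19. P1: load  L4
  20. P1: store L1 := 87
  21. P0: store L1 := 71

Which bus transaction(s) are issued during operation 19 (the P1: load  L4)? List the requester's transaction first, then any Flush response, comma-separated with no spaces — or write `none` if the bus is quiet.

bus = none

  op1 P1: store L1 := 33 → I/M on L1; bus BusRdX; mem=30
  op2 P1: load  L1 → I/M on L1; bus (none); mem=30
  op3 P1: store L1 := 52 → I/M on L1; bus (none); mem=30
  op4 P0: store L1 := 28 → M/I on L1; bus BusRdX Flush; mem=52
  op5 P1: store L0 := 99 → I/M on L0; bus BusRdX; mem=50
  op6 P0: load  L1 → M/I on L1; bus (none); mem=52
  op7 P1: load  L2 → I/E on L2; bus BusRd; mem=70
  op8 P0: store L2 := 84 → M/I on L2; bus BusRdX; mem=70
  op9 P1: store L4 := 28 → I/M on L4; bus BusRdX; mem=30
  op10 P1: load  L1 → S/S on L1; bus BusRd Flush; mem=28
  op11 P0: load  L1 → S/S on L1; bus (none); mem=28
  op12 P0: store L2 := 48 → M/I on L2; bus (none); mem=70
  op13 P1: load  L1 → S/S on L1; bus (none); mem=28
  op14 P1: load  L0 → I/M on L0; bus (none); mem=50
  op15 P1: store L1 := 64 → I/M on L1; bus BusUpgr; mem=28
  op16 P0: load  L2 → M/I on L2; bus (none); mem=70
  op17 P1: store L1 := 6 → I/M on L1; bus (none); mem=28
  op18 P0: store L1 := 32 → M/I on L1; bus BusRdX Flush; mem=6
  op19 P1: load  L4 → I/M on L4; bus (none); mem=30
  op20 P1: store L1 := 87 → I/M on L1; bus BusRdX Flush; mem=32
  op21 P0: store L1 := 71 → M/I on L1; bus BusRdX Flush; mem=87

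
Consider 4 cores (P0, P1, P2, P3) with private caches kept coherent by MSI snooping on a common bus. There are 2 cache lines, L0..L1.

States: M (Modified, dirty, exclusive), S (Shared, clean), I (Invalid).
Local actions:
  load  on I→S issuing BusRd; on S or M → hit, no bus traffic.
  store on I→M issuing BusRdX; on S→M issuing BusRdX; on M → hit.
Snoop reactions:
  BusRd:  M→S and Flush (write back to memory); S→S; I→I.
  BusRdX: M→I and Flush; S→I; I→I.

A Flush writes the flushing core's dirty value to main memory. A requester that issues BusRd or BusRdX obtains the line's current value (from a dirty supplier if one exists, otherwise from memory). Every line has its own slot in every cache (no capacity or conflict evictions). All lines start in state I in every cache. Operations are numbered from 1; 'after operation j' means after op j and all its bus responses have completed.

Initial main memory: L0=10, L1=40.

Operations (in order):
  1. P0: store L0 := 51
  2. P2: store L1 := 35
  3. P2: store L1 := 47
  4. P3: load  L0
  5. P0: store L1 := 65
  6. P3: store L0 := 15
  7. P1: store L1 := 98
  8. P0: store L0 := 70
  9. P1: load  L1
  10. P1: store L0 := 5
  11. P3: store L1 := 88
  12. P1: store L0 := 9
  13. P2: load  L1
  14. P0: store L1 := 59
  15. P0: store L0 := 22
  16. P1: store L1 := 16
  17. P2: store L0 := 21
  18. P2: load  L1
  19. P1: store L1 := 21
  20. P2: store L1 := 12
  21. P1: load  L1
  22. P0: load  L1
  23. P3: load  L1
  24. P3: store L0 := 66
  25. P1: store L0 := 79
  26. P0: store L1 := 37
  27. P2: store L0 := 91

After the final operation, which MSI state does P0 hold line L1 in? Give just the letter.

step 1: P0: store L0 := 51  ⟶  MIII  (L0)  txn=BusRdX  M[L0]=10
step 2: P2: store L1 := 35  ⟶  IIMI  (L1)  txn=BusRdX  M[L1]=40
step 3: P2: store L1 := 47  ⟶  IIMI  (L1)  txn=∅  M[L1]=40
step 4: P3: load  L0  ⟶  SIIS  (L0)  txn=BusRd+Flush  M[L0]=51
step 5: P0: store L1 := 65  ⟶  MIII  (L1)  txn=BusRdX+Flush  M[L1]=47
step 6: P3: store L0 := 15  ⟶  IIIM  (L0)  txn=BusRdX  M[L0]=51
step 7: P1: store L1 := 98  ⟶  IMII  (L1)  txn=BusRdX+Flush  M[L1]=65
step 8: P0: store L0 := 70  ⟶  MIII  (L0)  txn=BusRdX+Flush  M[L0]=15
step 9: P1: load  L1  ⟶  IMII  (L1)  txn=∅  M[L1]=65
step 10: P1: store L0 := 5  ⟶  IMII  (L0)  txn=BusRdX+Flush  M[L0]=70
step 11: P3: store L1 := 88  ⟶  IIIM  (L1)  txn=BusRdX+Flush  M[L1]=98
step 12: P1: store L0 := 9  ⟶  IMII  (L0)  txn=∅  M[L0]=70
step 13: P2: load  L1  ⟶  IISS  (L1)  txn=BusRd+Flush  M[L1]=88
step 14: P0: store L1 := 59  ⟶  MIII  (L1)  txn=BusRdX  M[L1]=88
step 15: P0: store L0 := 22  ⟶  MIII  (L0)  txn=BusRdX+Flush  M[L0]=9
step 16: P1: store L1 := 16  ⟶  IMII  (L1)  txn=BusRdX+Flush  M[L1]=59
step 17: P2: store L0 := 21  ⟶  IIMI  (L0)  txn=BusRdX+Flush  M[L0]=22
step 18: P2: load  L1  ⟶  ISSI  (L1)  txn=BusRd+Flush  M[L1]=16
step 19: P1: store L1 := 21  ⟶  IMII  (L1)  txn=BusRdX  M[L1]=16
step 20: P2: store L1 := 12  ⟶  IIMI  (L1)  txn=BusRdX+Flush  M[L1]=21
step 21: P1: load  L1  ⟶  ISSI  (L1)  txn=BusRd+Flush  M[L1]=12
step 22: P0: load  L1  ⟶  SSSI  (L1)  txn=BusRd  M[L1]=12
step 23: P3: load  L1  ⟶  SSSS  (L1)  txn=BusRd  M[L1]=12
step 24: P3: store L0 := 66  ⟶  IIIM  (L0)  txn=BusRdX+Flush  M[L0]=21
step 25: P1: store L0 := 79  ⟶  IMII  (L0)  txn=BusRdX+Flush  M[L0]=66
step 26: P0: store L1 := 37  ⟶  MIII  (L1)  txn=BusRdX  M[L1]=12
step 27: P2: store L0 := 91  ⟶  IIMI  (L0)  txn=BusRdX+Flush  M[L0]=79

state = M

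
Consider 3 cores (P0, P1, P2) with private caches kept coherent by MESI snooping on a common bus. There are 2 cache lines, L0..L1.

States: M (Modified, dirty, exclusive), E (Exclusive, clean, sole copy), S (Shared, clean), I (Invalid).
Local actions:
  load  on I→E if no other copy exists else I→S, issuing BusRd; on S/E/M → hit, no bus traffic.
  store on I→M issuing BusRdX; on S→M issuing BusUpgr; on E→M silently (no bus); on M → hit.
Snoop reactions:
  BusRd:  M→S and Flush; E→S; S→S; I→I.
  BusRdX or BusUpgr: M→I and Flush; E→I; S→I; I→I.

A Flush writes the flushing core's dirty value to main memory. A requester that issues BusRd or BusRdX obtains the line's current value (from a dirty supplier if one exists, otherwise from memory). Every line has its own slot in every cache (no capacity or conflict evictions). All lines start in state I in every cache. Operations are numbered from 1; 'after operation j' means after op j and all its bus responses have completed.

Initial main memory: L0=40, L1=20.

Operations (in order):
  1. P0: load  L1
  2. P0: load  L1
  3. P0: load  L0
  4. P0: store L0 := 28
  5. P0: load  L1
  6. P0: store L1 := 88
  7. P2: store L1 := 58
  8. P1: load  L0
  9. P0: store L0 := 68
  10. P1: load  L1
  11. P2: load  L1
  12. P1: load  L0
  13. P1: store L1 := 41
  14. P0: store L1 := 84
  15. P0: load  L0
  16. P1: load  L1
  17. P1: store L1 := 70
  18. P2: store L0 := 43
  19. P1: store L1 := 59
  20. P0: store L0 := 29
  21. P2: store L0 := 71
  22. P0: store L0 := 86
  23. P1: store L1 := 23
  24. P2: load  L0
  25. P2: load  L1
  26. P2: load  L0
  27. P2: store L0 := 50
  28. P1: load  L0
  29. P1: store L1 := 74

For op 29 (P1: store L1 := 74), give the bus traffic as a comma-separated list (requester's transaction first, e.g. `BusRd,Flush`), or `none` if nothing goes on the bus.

1. P0: load  L1  bus=[BusRd]  L1: P0=E P1=I P2=I  mem[L1]=20
2. P0: load  L1  bus=[-]  L1: P0=E P1=I P2=I  mem[L1]=20
3. P0: load  L0  bus=[BusRd]  L0: P0=E P1=I P2=I  mem[L0]=40
4. P0: store L0 := 28  bus=[-]  L0: P0=M P1=I P2=I  mem[L0]=40
5. P0: load  L1  bus=[-]  L1: P0=E P1=I P2=I  mem[L1]=20
6. P0: store L1 := 88  bus=[-]  L1: P0=M P1=I P2=I  mem[L1]=20
7. P2: store L1 := 58  bus=[BusRdX,Flush]  L1: P0=I P1=I P2=M  mem[L1]=88
8. P1: load  L0  bus=[BusRd,Flush]  L0: P0=S P1=S P2=I  mem[L0]=28
9. P0: store L0 := 68  bus=[BusUpgr]  L0: P0=M P1=I P2=I  mem[L0]=28
10. P1: load  L1  bus=[BusRd,Flush]  L1: P0=I P1=S P2=S  mem[L1]=58
11. P2: load  L1  bus=[-]  L1: P0=I P1=S P2=S  mem[L1]=58
12. P1: load  L0  bus=[BusRd,Flush]  L0: P0=S P1=S P2=I  mem[L0]=68
13. P1: store L1 := 41  bus=[BusUpgr]  L1: P0=I P1=M P2=I  mem[L1]=58
14. P0: store L1 := 84  bus=[BusRdX,Flush]  L1: P0=M P1=I P2=I  mem[L1]=41
15. P0: load  L0  bus=[-]  L0: P0=S P1=S P2=I  mem[L0]=68
16. P1: load  L1  bus=[BusRd,Flush]  L1: P0=S P1=S P2=I  mem[L1]=84
17. P1: store L1 := 70  bus=[BusUpgr]  L1: P0=I P1=M P2=I  mem[L1]=84
18. P2: store L0 := 43  bus=[BusRdX]  L0: P0=I P1=I P2=M  mem[L0]=68
19. P1: store L1 := 59  bus=[-]  L1: P0=I P1=M P2=I  mem[L1]=84
20. P0: store L0 := 29  bus=[BusRdX,Flush]  L0: P0=M P1=I P2=I  mem[L0]=43
21. P2: store L0 := 71  bus=[BusRdX,Flush]  L0: P0=I P1=I P2=M  mem[L0]=29
22. P0: store L0 := 86  bus=[BusRdX,Flush]  L0: P0=M P1=I P2=I  mem[L0]=71
23. P1: store L1 := 23  bus=[-]  L1: P0=I P1=M P2=I  mem[L1]=84
24. P2: load  L0  bus=[BusRd,Flush]  L0: P0=S P1=I P2=S  mem[L0]=86
25. P2: load  L1  bus=[BusRd,Flush]  L1: P0=I P1=S P2=S  mem[L1]=23
26. P2: load  L0  bus=[-]  L0: P0=S P1=I P2=S  mem[L0]=86
27. P2: store L0 := 50  bus=[BusUpgr]  L0: P0=I P1=I P2=M  mem[L0]=86
28. P1: load  L0  bus=[BusRd,Flush]  L0: P0=I P1=S P2=S  mem[L0]=50
29. P1: store L1 := 74  bus=[BusUpgr]  L1: P0=I P1=M P2=I  mem[L1]=23

bus = BusUpgr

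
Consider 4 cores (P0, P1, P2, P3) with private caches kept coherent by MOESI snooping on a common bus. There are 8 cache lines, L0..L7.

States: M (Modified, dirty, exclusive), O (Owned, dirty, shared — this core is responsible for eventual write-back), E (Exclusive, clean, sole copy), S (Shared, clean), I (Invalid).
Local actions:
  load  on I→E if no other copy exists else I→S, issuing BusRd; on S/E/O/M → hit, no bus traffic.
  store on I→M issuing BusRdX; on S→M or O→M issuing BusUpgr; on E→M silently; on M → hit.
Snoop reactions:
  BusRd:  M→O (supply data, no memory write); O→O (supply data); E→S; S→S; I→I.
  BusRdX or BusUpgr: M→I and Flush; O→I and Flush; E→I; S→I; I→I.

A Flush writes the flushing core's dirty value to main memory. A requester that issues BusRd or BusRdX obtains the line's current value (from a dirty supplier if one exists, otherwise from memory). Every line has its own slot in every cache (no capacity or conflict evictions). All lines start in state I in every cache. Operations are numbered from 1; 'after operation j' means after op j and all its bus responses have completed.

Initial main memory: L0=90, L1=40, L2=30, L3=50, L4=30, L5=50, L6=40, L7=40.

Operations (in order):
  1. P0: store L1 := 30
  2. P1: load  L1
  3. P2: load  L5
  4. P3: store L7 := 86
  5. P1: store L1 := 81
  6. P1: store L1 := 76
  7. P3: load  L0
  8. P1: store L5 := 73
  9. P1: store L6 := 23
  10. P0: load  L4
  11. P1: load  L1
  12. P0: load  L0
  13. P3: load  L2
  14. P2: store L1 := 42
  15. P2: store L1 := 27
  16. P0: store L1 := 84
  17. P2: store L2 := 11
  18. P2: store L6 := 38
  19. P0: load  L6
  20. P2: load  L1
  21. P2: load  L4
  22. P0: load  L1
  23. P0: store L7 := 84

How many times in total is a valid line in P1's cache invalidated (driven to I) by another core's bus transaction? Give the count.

[1] P0: store L1 := 30 | P0:M(30), P1:I, P2:I, P3:I | bus: BusRdX
[2] P1: load  L1 | P0:O(30), P1:S(30), P2:I, P3:I | bus: BusRd
[3] P2: load  L5 | P0:I, P1:I, P2:E(50), P3:I | bus: BusRd
[4] P3: store L7 := 86 | P0:I, P1:I, P2:I, P3:M(86) | bus: BusRdX
[5] P1: store L1 := 81 | P0:I, P1:M(81), P2:I, P3:I | bus: BusUpgr,Flush
[6] P1: store L1 := 76 | P0:I, P1:M(76), P2:I, P3:I | bus: none
[7] P3: load  L0 | P0:I, P1:I, P2:I, P3:E(90) | bus: BusRd
[8] P1: store L5 := 73 | P0:I, P1:M(73), P2:I, P3:I | bus: BusRdX
[9] P1: store L6 := 23 | P0:I, P1:M(23), P2:I, P3:I | bus: BusRdX
[10] P0: load  L4 | P0:E(30), P1:I, P2:I, P3:I | bus: BusRd
[11] P1: load  L1 | P0:I, P1:M(76), P2:I, P3:I | bus: none
[12] P0: load  L0 | P0:S(90), P1:I, P2:I, P3:S(90) | bus: BusRd
[13] P3: load  L2 | P0:I, P1:I, P2:I, P3:E(30) | bus: BusRd
[14] P2: store L1 := 42 | P0:I, P1:I, P2:M(42), P3:I | bus: BusRdX,Flush
[15] P2: store L1 := 27 | P0:I, P1:I, P2:M(27), P3:I | bus: none
[16] P0: store L1 := 84 | P0:M(84), P1:I, P2:I, P3:I | bus: BusRdX,Flush
[17] P2: store L2 := 11 | P0:I, P1:I, P2:M(11), P3:I | bus: BusRdX
[18] P2: store L6 := 38 | P0:I, P1:I, P2:M(38), P3:I | bus: BusRdX,Flush
[19] P0: load  L6 | P0:S(38), P1:I, P2:O(38), P3:I | bus: BusRd
[20] P2: load  L1 | P0:O(84), P1:I, P2:S(84), P3:I | bus: BusRd
[21] P2: load  L4 | P0:S(30), P1:I, P2:S(30), P3:I | bus: BusRd
[22] P0: load  L1 | P0:O(84), P1:I, P2:S(84), P3:I | bus: none
[23] P0: store L7 := 84 | P0:M(84), P1:I, P2:I, P3:I | bus: BusRdX,Flush

invalidations = 2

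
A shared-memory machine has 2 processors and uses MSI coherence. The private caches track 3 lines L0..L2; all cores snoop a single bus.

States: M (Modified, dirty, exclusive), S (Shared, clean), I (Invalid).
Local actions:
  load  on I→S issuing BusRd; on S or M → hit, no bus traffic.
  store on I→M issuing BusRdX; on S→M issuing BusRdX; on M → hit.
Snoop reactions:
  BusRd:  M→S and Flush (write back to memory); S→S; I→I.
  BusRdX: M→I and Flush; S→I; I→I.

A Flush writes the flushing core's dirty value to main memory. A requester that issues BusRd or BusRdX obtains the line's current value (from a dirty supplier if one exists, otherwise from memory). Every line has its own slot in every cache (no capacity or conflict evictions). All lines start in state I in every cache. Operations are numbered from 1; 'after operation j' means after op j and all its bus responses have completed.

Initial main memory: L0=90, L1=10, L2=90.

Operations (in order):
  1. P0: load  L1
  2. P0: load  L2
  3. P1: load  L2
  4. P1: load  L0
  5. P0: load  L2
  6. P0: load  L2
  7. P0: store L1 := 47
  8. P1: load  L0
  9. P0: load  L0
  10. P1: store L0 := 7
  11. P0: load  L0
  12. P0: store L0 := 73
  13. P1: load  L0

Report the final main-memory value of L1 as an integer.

step 1: P0: load  L1  ⟶  SI  (L1)  txn=BusRd  M[L1]=10
step 2: P0: load  L2  ⟶  SI  (L2)  txn=BusRd  M[L2]=90
step 3: P1: load  L2  ⟶  SS  (L2)  txn=BusRd  M[L2]=90
step 4: P1: load  L0  ⟶  IS  (L0)  txn=BusRd  M[L0]=90
step 5: P0: load  L2  ⟶  SS  (L2)  txn=∅  M[L2]=90
step 6: P0: load  L2  ⟶  SS  (L2)  txn=∅  M[L2]=90
step 7: P0: store L1 := 47  ⟶  MI  (L1)  txn=BusRdX  M[L1]=10
step 8: P1: load  L0  ⟶  IS  (L0)  txn=∅  M[L0]=90
step 9: P0: load  L0  ⟶  SS  (L0)  txn=BusRd  M[L0]=90
step 10: P1: store L0 := 7  ⟶  IM  (L0)  txn=BusRdX  M[L0]=90
step 11: P0: load  L0  ⟶  SS  (L0)  txn=BusRd+Flush  M[L0]=7
step 12: P0: store L0 := 73  ⟶  MI  (L0)  txn=BusRdX  M[L0]=7
step 13: P1: load  L0  ⟶  SS  (L0)  txn=BusRd+Flush  M[L0]=73

memory[L1] = 10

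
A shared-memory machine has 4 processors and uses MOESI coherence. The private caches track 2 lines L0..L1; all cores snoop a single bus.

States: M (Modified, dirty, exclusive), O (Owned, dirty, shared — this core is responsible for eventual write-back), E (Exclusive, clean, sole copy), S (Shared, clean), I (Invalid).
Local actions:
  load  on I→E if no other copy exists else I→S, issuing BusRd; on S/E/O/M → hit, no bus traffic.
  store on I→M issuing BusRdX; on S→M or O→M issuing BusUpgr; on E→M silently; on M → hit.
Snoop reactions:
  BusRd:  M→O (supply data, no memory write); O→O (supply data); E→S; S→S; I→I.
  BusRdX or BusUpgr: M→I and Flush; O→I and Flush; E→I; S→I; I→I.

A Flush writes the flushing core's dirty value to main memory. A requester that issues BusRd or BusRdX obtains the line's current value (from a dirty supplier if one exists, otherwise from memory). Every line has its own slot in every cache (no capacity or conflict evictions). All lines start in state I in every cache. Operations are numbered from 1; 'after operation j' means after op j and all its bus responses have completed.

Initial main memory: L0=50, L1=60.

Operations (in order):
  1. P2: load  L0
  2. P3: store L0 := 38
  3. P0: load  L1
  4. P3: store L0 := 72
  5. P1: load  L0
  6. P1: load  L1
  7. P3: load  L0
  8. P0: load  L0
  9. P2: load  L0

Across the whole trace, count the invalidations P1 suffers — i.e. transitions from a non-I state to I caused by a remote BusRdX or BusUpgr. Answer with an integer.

[1] P2: load  L0 | P0:I, P1:I, P2:E(50), P3:I | bus: BusRd
[2] P3: store L0 := 38 | P0:I, P1:I, P2:I, P3:M(38) | bus: BusRdX
[3] P0: load  L1 | P0:E(60), P1:I, P2:I, P3:I | bus: BusRd
[4] P3: store L0 := 72 | P0:I, P1:I, P2:I, P3:M(72) | bus: none
[5] P1: load  L0 | P0:I, P1:S(72), P2:I, P3:O(72) | bus: BusRd
[6] P1: load  L1 | P0:S(60), P1:S(60), P2:I, P3:I | bus: BusRd
[7] P3: load  L0 | P0:I, P1:S(72), P2:I, P3:O(72) | bus: none
[8] P0: load  L0 | P0:S(72), P1:S(72), P2:I, P3:O(72) | bus: BusRd
[9] P2: load  L0 | P0:S(72), P1:S(72), P2:S(72), P3:O(72) | bus: BusRd

invalidations = 0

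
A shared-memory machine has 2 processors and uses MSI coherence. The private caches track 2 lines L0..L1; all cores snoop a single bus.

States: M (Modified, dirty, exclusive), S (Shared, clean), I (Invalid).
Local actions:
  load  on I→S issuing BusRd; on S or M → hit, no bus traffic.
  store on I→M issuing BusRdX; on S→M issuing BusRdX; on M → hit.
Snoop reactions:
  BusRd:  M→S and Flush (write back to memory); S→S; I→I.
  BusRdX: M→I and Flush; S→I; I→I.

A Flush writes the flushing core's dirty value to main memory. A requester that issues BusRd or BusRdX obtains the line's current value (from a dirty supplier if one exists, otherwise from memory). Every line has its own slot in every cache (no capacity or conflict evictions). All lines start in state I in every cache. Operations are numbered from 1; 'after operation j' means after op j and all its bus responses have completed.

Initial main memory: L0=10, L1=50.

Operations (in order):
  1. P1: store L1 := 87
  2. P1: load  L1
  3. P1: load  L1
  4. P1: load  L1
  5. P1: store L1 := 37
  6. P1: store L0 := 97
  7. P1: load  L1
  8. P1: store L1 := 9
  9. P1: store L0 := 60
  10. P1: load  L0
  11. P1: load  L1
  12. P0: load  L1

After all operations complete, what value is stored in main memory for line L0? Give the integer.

memory[L0] = 10

step 1: P1: store L1 := 87  ⟶  IM  (L1)  txn=BusRdX  M[L1]=50
step 2: P1: load  L1  ⟶  IM  (L1)  txn=∅  M[L1]=50
step 3: P1: load  L1  ⟶  IM  (L1)  txn=∅  M[L1]=50
step 4: P1: load  L1  ⟶  IM  (L1)  txn=∅  M[L1]=50
step 5: P1: store L1 := 37  ⟶  IM  (L1)  txn=∅  M[L1]=50
step 6: P1: store L0 := 97  ⟶  IM  (L0)  txn=BusRdX  M[L0]=10
step 7: P1: load  L1  ⟶  IM  (L1)  txn=∅  M[L1]=50
step 8: P1: store L1 := 9  ⟶  IM  (L1)  txn=∅  M[L1]=50
step 9: P1: store L0 := 60  ⟶  IM  (L0)  txn=∅  M[L0]=10
step 10: P1: load  L0  ⟶  IM  (L0)  txn=∅  M[L0]=10
step 11: P1: load  L1  ⟶  IM  (L1)  txn=∅  M[L1]=50
step 12: P0: load  L1  ⟶  SS  (L1)  txn=BusRd+Flush  M[L1]=9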